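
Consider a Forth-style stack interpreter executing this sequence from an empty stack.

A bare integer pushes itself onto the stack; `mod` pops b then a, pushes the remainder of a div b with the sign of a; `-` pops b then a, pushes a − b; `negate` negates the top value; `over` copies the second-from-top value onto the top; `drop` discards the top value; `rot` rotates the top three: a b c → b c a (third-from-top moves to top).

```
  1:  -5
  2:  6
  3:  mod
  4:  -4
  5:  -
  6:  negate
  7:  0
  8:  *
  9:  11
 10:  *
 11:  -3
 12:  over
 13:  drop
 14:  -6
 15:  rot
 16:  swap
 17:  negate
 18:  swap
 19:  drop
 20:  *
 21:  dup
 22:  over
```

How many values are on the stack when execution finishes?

3

-5     -> -5
6      -> -5 6
mod    -> -5
-4     -> -5 -4
-      -> -1
negate -> 1
0      -> 1 0
*      -> 0
11     -> 0 11
*      -> 0
-3     -> 0 -3
over   -> 0 -3 0
drop   -> 0 -3
-6     -> 0 -3 -6
rot    -> -3 -6 0
swap   -> -3 0 -6
negate -> -3 0 6
swap   -> -3 6 0
drop   -> -3 6
*      -> -18
dup    -> -18 -18
over   -> -18 -18 -18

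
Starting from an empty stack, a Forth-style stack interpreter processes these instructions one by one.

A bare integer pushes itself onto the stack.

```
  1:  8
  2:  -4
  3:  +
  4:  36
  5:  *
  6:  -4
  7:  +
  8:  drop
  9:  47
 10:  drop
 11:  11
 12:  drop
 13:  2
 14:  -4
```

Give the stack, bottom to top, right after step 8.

8     8
-4    8 -4
+     4
36    4 36
*     144
-4    144 -4
+     140
drop  (empty)

[]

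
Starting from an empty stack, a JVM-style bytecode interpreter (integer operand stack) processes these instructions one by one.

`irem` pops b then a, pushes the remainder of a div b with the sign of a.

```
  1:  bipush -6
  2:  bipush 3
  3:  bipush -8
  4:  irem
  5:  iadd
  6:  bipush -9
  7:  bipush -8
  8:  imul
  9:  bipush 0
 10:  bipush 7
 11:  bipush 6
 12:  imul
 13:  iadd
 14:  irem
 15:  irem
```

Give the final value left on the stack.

bipush -6 -> -6
bipush 3  -> -6 3
bipush -8 -> -6 3 -8
irem      -> -6 3
iadd      -> -3
bipush -9 -> -3 -9
bipush -8 -> -3 -9 -8
imul      -> -3 72
bipush 0  -> -3 72 0
bipush 7  -> -3 72 0 7
bipush 6  -> -3 72 0 7 6
imul      -> -3 72 0 42
iadd      -> -3 72 42
irem      -> -3 30
irem      -> -3

-3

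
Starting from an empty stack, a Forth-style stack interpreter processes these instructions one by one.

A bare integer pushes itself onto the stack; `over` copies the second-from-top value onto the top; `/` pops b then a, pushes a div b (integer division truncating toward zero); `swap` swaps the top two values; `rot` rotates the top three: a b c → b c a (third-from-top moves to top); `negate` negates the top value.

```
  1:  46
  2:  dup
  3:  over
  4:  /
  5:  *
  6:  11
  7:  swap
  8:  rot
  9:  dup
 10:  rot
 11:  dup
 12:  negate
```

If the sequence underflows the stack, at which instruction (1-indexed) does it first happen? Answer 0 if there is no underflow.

8

46   -> 46
dup  -> 46 46
over -> 46 46 46
/    -> 46 1
*    -> 46
11   -> 46 11
swap -> 11 46
rot  — needs 3 operands, stack has 2 → underflow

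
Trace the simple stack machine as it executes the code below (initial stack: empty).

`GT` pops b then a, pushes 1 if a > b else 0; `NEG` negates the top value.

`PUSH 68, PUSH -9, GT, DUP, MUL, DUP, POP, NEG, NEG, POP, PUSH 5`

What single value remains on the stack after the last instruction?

PUSH 68 : 68
PUSH -9 : 68 -9
GT      : 1
DUP     : 1 1
MUL     : 1
DUP     : 1 1
POP     : 1
NEG     : -1
NEG     : 1
POP     : (empty)
PUSH 5  : 5

5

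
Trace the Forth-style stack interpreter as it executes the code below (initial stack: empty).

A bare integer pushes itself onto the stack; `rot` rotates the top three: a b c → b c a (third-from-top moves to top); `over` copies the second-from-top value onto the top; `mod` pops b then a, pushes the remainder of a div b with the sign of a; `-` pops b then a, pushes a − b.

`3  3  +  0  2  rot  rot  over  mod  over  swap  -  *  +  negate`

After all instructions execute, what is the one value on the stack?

3      : 3
3      : 3 3
+      : 6
0      : 6 0
2      : 6 0 2
rot    : 0 2 6
rot    : 2 6 0
over   : 2 6 0 6
mod    : 2 6 0
over   : 2 6 0 6
swap   : 2 6 6 0
-      : 2 6 6
*      : 2 36
+      : 38
negate : -38

-38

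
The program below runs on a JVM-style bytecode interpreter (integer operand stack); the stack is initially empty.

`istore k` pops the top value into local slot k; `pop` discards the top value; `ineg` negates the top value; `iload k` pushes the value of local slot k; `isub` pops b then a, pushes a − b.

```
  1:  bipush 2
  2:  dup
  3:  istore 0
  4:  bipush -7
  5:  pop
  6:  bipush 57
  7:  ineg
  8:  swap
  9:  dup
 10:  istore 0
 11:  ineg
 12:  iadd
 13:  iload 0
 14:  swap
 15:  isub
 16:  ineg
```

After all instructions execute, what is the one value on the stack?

-61

bipush 2  : [2]
dup       : [2, 2]
istore 0  : [2]
bipush -7 : [2, -7]
pop       : [2]
bipush 57 : [2, 57]
ineg      : [2, -57]
swap      : [-57, 2]
dup       : [-57, 2, 2]
istore 0  : [-57, 2]
ineg      : [-57, -2]
iadd      : [-59]
iload 0   : [-59, 2]
swap      : [2, -59]
isub      : [61]
ineg      : [-61]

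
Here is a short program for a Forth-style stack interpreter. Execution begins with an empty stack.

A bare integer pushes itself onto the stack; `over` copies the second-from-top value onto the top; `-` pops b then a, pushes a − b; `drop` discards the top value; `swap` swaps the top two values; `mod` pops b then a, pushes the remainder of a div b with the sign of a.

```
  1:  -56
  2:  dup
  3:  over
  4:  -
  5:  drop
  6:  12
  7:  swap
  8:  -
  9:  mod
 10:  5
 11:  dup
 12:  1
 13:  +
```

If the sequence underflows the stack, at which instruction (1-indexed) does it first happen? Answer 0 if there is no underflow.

-56  -> [-56]
dup  -> [-56, -56]
over -> [-56, -56, -56]
-    -> [-56, 0]
drop -> [-56]
12   -> [-56, 12]
swap -> [12, -56]
-    -> [68]
mod  — needs 2 operands, stack has 1 → underflow

9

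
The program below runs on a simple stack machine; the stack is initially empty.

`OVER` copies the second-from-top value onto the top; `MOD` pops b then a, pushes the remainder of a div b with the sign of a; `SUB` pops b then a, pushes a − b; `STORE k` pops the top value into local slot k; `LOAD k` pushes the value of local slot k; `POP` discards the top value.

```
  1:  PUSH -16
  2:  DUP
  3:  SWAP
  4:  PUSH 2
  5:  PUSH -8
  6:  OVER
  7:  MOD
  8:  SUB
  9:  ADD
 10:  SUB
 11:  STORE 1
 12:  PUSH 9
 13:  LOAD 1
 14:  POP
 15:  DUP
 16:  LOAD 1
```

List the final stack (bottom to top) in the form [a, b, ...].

PUSH -16 : -16
DUP      : -16 -16
SWAP     : -16 -16
PUSH 2   : -16 -16 2
PUSH -8  : -16 -16 2 -8
OVER     : -16 -16 2 -8 2
MOD      : -16 -16 2 0
SUB      : -16 -16 2
ADD      : -16 -14
SUB      : -2
STORE 1  : (empty)
PUSH 9   : 9
LOAD 1   : 9 -2
POP      : 9
DUP      : 9 9
LOAD 1   : 9 9 -2

[9, 9, -2]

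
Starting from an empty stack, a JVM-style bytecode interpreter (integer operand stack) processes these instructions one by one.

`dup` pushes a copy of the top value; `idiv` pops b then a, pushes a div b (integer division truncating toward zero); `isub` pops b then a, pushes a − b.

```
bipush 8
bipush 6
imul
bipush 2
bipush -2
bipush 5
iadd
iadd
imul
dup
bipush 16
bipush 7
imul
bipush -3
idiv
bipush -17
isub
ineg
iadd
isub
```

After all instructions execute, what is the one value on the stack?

bipush 8    8
bipush 6    8 6
imul        48
bipush 2    48 2
bipush -2   48 2 -2
bipush 5    48 2 -2 5
iadd        48 2 3
iadd        48 5
imul        240
dup         240 240
bipush 16   240 240 16
bipush 7    240 240 16 7
imul        240 240 112
bipush -3   240 240 112 -3
idiv        240 240 -37
bipush -17  240 240 -37 -17
isub        240 240 -20
ineg        240 240 20
iadd        240 260
isub        -20

-20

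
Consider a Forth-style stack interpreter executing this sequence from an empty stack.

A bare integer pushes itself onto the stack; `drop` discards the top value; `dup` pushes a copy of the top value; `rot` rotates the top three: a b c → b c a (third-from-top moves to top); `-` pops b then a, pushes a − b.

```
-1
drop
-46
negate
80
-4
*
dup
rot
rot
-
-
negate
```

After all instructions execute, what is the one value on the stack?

-1     -> -1
drop   -> (empty)
-46    -> -46
negate -> 46
80     -> 46 80
-4     -> 46 80 -4
*      -> 46 -320
dup    -> 46 -320 -320
rot    -> -320 -320 46
rot    -> -320 46 -320
-      -> -320 366
-      -> -686
negate -> 686

686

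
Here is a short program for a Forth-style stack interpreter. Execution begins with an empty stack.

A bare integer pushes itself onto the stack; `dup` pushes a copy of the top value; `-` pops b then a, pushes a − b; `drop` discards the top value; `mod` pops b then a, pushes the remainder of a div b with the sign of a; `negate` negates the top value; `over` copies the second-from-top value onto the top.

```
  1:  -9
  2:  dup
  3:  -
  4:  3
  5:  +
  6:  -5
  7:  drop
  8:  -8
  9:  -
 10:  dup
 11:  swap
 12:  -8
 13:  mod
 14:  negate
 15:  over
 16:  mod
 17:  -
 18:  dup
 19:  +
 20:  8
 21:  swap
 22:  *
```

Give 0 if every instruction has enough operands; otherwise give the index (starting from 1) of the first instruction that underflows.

0

-9     -> [-9]
dup    -> [-9, -9]
-      -> [0]
3      -> [0, 3]
+      -> [3]
-5     -> [3, -5]
drop   -> [3]
-8     -> [3, -8]
-      -> [11]
dup    -> [11, 11]
swap   -> [11, 11]
-8     -> [11, 11, -8]
mod    -> [11, 3]
negate -> [11, -3]
over   -> [11, -3, 11]
mod    -> [11, -3]
-      -> [14]
dup    -> [14, 14]
+      -> [28]
8      -> [28, 8]
swap   -> [8, 28]
*      -> [224]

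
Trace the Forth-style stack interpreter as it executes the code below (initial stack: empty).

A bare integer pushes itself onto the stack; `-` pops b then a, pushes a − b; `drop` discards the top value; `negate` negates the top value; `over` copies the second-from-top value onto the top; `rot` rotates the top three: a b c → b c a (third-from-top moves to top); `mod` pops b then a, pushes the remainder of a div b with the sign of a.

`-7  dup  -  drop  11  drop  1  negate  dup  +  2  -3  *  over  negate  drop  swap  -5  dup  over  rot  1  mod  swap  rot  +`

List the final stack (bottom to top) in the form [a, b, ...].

-7     -> [-7]
dup    -> [-7, -7]
-      -> [0]
drop   -> []
11     -> [11]
drop   -> []
1      -> [1]
negate -> [-1]
dup    -> [-1, -1]
+      -> [-2]
2      -> [-2, 2]
-3     -> [-2, 2, -3]
*      -> [-2, -6]
over   -> [-2, -6, -2]
negate -> [-2, -6, 2]
drop   -> [-2, -6]
swap   -> [-6, -2]
-5     -> [-6, -2, -5]
dup    -> [-6, -2, -5, -5]
over   -> [-6, -2, -5, -5, -5]
rot    -> [-6, -2, -5, -5, -5]
1      -> [-6, -2, -5, -5, -5, 1]
mod    -> [-6, -2, -5, -5, 0]
swap   -> [-6, -2, -5, 0, -5]
rot    -> [-6, -2, 0, -5, -5]
+      -> [-6, -2, 0, -10]

[-6, -2, 0, -10]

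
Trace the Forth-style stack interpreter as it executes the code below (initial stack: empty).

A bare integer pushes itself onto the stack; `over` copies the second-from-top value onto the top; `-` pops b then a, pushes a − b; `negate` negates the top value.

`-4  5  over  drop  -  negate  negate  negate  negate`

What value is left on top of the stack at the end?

-9

-4      -4
5       -4 5
over    -4 5 -4
drop    -4 5
-       -9
negate  9
negate  -9
negate  9
negate  -9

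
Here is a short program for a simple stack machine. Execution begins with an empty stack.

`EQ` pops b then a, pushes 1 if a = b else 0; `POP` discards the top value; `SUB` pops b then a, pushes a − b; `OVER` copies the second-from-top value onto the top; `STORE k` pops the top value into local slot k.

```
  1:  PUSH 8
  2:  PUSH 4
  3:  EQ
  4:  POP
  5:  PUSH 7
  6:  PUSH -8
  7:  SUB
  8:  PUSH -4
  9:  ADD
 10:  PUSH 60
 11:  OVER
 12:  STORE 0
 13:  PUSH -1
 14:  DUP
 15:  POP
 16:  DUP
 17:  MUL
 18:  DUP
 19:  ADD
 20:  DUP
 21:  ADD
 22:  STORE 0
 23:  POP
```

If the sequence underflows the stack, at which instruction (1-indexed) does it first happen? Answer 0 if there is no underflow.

0

PUSH 8   8
PUSH 4   8 4
EQ       0
POP      (empty)
PUSH 7   7
PUSH -8  7 -8
SUB      15
PUSH -4  15 -4
ADD      11
PUSH 60  11 60
OVER     11 60 11
STORE 0  11 60
PUSH -1  11 60 -1
DUP      11 60 -1 -1
POP      11 60 -1
DUP      11 60 -1 -1
MUL      11 60 1
DUP      11 60 1 1
ADD      11 60 2
DUP      11 60 2 2
ADD      11 60 4
STORE 0  11 60
POP      11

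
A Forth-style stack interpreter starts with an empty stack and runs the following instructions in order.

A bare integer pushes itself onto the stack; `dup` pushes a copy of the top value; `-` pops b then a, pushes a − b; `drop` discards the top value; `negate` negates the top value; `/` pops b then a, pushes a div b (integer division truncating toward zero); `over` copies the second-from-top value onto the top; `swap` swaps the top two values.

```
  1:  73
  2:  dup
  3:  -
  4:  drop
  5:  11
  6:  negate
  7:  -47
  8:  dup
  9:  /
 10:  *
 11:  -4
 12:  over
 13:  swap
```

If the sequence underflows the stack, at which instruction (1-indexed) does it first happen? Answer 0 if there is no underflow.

73      [73]
dup     [73, 73]
-       [0]
drop    []
11      [11]
negate  [-11]
-47     [-11, -47]
dup     [-11, -47, -47]
/       [-11, 1]
*       [-11]
-4      [-11, -4]
over    [-11, -4, -11]
swap    [-11, -11, -4]

0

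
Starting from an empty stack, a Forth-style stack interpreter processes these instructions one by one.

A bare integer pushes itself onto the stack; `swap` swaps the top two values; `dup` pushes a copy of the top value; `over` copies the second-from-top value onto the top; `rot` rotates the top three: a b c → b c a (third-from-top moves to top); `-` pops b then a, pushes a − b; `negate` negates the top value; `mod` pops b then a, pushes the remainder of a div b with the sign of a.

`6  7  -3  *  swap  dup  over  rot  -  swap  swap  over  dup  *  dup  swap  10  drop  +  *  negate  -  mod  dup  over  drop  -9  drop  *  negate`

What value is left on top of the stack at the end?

6      -> [6]
7      -> [6, 7]
-3     -> [6, 7, -3]
*      -> [6, -21]
swap   -> [-21, 6]
dup    -> [-21, 6, 6]
over   -> [-21, 6, 6, 6]
rot    -> [-21, 6, 6, 6]
-      -> [-21, 6, 0]
swap   -> [-21, 0, 6]
swap   -> [-21, 6, 0]
over   -> [-21, 6, 0, 6]
dup    -> [-21, 6, 0, 6, 6]
*      -> [-21, 6, 0, 36]
dup    -> [-21, 6, 0, 36, 36]
swap   -> [-21, 6, 0, 36, 36]
10     -> [-21, 6, 0, 36, 36, 10]
drop   -> [-21, 6, 0, 36, 36]
+      -> [-21, 6, 0, 72]
*      -> [-21, 6, 0]
negate -> [-21, 6, 0]
-      -> [-21, 6]
mod    -> [-3]
dup    -> [-3, -3]
over   -> [-3, -3, -3]
drop   -> [-3, -3]
-9     -> [-3, -3, -9]
drop   -> [-3, -3]
*      -> [9]
negate -> [-9]

-9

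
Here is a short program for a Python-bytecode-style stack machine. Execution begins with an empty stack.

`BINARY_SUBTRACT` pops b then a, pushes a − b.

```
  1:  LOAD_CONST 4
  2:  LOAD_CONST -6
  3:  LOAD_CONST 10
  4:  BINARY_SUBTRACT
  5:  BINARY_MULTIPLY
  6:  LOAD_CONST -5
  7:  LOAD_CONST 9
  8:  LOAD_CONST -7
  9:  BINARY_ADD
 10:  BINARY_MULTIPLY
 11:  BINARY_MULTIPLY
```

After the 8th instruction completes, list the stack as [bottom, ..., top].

LOAD_CONST 4     [4]
LOAD_CONST -6    [4, -6]
LOAD_CONST 10    [4, -6, 10]
BINARY_SUBTRACT  [4, -16]
BINARY_MULTIPLY  [-64]
LOAD_CONST -5    [-64, -5]
LOAD_CONST 9     [-64, -5, 9]
LOAD_CONST -7    [-64, -5, 9, -7]

[-64, -5, 9, -7]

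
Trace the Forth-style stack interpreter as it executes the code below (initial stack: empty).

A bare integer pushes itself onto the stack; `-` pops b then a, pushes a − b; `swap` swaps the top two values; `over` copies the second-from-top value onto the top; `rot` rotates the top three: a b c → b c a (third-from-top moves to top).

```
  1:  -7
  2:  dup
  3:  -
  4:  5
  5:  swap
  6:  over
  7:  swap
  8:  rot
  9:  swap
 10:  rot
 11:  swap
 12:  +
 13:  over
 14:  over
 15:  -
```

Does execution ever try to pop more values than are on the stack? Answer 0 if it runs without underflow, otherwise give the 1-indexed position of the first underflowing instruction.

-7    [-7]
dup   [-7, -7]
-     [0]
5     [0, 5]
swap  [5, 0]
over  [5, 0, 5]
swap  [5, 5, 0]
rot   [5, 0, 5]
swap  [5, 5, 0]
rot   [5, 0, 5]
swap  [5, 5, 0]
+     [5, 5]
over  [5, 5, 5]
over  [5, 5, 5, 5]
-     [5, 5, 0]

0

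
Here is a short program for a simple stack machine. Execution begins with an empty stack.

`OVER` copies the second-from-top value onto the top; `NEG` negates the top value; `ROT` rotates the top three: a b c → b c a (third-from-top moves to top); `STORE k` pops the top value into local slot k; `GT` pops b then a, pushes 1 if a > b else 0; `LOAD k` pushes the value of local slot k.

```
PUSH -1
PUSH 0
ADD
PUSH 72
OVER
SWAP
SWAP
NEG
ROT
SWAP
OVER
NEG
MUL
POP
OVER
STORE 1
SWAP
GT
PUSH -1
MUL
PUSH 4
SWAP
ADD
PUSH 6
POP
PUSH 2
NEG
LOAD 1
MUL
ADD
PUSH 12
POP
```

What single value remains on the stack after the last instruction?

-140

PUSH -1 → -1
PUSH 0  → -1 0
ADD     → -1
PUSH 72 → -1 72
OVER    → -1 72 -1
SWAP    → -1 -1 72
SWAP    → -1 72 -1
NEG     → -1 72 1
ROT     → 72 1 -1
SWAP    → 72 -1 1
OVER    → 72 -1 1 -1
NEG     → 72 -1 1 1
MUL     → 72 -1 1
POP     → 72 -1
OVER    → 72 -1 72
STORE 1 → 72 -1
SWAP    → -1 72
GT      → 0
PUSH -1 → 0 -1
MUL     → 0
PUSH 4  → 0 4
SWAP    → 4 0
ADD     → 4
PUSH 6  → 4 6
POP     → 4
PUSH 2  → 4 2
NEG     → 4 -2
LOAD 1  → 4 -2 72
MUL     → 4 -144
ADD     → -140
PUSH 12 → -140 12
POP     → -140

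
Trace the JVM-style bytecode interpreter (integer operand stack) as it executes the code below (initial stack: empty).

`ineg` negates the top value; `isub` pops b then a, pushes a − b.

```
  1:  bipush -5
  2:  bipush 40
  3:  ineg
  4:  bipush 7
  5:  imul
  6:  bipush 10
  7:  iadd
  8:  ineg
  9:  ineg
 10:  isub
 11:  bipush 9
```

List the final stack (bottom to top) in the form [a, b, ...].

bipush -5 -> [-5]
bipush 40 -> [-5, 40]
ineg      -> [-5, -40]
bipush 7  -> [-5, -40, 7]
imul      -> [-5, -280]
bipush 10 -> [-5, -280, 10]
iadd      -> [-5, -270]
ineg      -> [-5, 270]
ineg      -> [-5, -270]
isub      -> [265]
bipush 9  -> [265, 9]

[265, 9]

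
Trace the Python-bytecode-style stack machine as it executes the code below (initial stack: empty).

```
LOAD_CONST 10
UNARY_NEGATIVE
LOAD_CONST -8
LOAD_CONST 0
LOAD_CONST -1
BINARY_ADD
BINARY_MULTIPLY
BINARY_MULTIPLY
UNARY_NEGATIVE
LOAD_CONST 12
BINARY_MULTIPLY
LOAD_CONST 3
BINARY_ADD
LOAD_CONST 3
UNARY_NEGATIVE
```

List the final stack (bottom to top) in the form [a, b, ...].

[963, -3]

LOAD_CONST 10   -> [10]
UNARY_NEGATIVE  -> [-10]
LOAD_CONST -8   -> [-10, -8]
LOAD_CONST 0    -> [-10, -8, 0]
LOAD_CONST -1   -> [-10, -8, 0, -1]
BINARY_ADD      -> [-10, -8, -1]
BINARY_MULTIPLY -> [-10, 8]
BINARY_MULTIPLY -> [-80]
UNARY_NEGATIVE  -> [80]
LOAD_CONST 12   -> [80, 12]
BINARY_MULTIPLY -> [960]
LOAD_CONST 3    -> [960, 3]
BINARY_ADD      -> [963]
LOAD_CONST 3    -> [963, 3]
UNARY_NEGATIVE  -> [963, -3]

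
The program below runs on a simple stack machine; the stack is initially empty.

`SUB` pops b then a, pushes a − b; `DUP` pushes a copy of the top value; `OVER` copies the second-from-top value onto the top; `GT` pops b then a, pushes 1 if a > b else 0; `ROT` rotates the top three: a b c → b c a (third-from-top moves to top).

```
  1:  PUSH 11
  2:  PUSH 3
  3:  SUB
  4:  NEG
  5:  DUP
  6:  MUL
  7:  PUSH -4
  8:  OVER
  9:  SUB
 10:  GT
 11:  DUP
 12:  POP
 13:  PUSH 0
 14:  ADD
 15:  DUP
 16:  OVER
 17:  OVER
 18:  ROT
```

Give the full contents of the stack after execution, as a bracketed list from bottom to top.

[1, 1, 1, 1]

PUSH 11 : [11]
PUSH 3  : [11, 3]
SUB     : [8]
NEG     : [-8]
DUP     : [-8, -8]
MUL     : [64]
PUSH -4 : [64, -4]
OVER    : [64, -4, 64]
SUB     : [64, -68]
GT      : [1]
DUP     : [1, 1]
POP     : [1]
PUSH 0  : [1, 0]
ADD     : [1]
DUP     : [1, 1]
OVER    : [1, 1, 1]
OVER    : [1, 1, 1, 1]
ROT     : [1, 1, 1, 1]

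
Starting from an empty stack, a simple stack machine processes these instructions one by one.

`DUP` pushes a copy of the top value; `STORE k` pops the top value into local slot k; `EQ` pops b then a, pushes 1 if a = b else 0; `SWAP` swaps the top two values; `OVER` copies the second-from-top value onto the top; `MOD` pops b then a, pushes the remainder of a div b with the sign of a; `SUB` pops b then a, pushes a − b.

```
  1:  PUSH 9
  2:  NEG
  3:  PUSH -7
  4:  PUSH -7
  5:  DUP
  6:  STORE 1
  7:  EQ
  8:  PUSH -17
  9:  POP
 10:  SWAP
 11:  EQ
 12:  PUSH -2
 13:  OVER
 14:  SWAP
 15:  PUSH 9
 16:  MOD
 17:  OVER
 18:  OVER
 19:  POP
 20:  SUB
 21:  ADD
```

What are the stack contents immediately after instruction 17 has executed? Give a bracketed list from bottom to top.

PUSH 9   : [9]
NEG      : [-9]
PUSH -7  : [-9, -7]
PUSH -7  : [-9, -7, -7]
DUP      : [-9, -7, -7, -7]
STORE 1  : [-9, -7, -7]
EQ       : [-9, 1]
PUSH -17 : [-9, 1, -17]
POP      : [-9, 1]
SWAP     : [1, -9]
EQ       : [0]
PUSH -2  : [0, -2]
OVER     : [0, -2, 0]
SWAP     : [0, 0, -2]
PUSH 9   : [0, 0, -2, 9]
MOD      : [0, 0, -2]
OVER     : [0, 0, -2, 0]

[0, 0, -2, 0]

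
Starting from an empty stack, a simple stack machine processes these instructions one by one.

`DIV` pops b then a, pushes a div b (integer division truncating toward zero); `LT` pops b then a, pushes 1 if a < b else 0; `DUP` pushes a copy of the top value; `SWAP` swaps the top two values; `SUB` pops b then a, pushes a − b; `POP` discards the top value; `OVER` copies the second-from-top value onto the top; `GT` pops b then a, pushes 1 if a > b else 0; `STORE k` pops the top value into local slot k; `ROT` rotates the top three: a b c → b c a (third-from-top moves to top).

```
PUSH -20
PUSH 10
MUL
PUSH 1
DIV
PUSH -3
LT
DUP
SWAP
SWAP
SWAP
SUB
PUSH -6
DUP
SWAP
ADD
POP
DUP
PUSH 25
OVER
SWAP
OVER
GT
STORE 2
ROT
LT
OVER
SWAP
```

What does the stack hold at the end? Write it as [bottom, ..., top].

[0, 0, 0]

PUSH -20 -> -20
PUSH 10  -> -20 10
MUL      -> -200
PUSH 1   -> -200 1
DIV      -> -200
PUSH -3  -> -200 -3
LT       -> 1
DUP      -> 1 1
SWAP     -> 1 1
SWAP     -> 1 1
SWAP     -> 1 1
SUB      -> 0
PUSH -6  -> 0 -6
DUP      -> 0 -6 -6
SWAP     -> 0 -6 -6
ADD      -> 0 -12
POP      -> 0
DUP      -> 0 0
PUSH 25  -> 0 0 25
OVER     -> 0 0 25 0
SWAP     -> 0 0 0 25
OVER     -> 0 0 0 25 0
GT       -> 0 0 0 1
STORE 2  -> 0 0 0
ROT      -> 0 0 0
LT       -> 0 0
OVER     -> 0 0 0
SWAP     -> 0 0 0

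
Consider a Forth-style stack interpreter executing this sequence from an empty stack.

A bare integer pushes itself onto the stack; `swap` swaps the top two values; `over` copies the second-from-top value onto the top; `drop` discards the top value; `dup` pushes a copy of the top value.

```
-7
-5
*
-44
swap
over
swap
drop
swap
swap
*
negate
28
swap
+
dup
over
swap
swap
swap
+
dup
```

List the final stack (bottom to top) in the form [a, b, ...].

[-1908, -3816, -3816]

-7      [-7]
-5      [-7, -5]
*       [35]
-44     [35, -44]
swap    [-44, 35]
over    [-44, 35, -44]
swap    [-44, -44, 35]
drop    [-44, -44]
swap    [-44, -44]
swap    [-44, -44]
*       [1936]
negate  [-1936]
28      [-1936, 28]
swap    [28, -1936]
+       [-1908]
dup     [-1908, -1908]
over    [-1908, -1908, -1908]
swap    [-1908, -1908, -1908]
swap    [-1908, -1908, -1908]
swap    [-1908, -1908, -1908]
+       [-1908, -3816]
dup     [-1908, -3816, -3816]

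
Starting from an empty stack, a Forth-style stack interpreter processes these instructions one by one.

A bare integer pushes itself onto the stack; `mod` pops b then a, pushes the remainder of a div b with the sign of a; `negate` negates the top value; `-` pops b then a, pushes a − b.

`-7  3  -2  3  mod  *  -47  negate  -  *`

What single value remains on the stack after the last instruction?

-7     : -7
3      : -7 3
-2     : -7 3 -2
3      : -7 3 -2 3
mod    : -7 3 -2
*      : -7 -6
-47    : -7 -6 -47
negate : -7 -6 47
-      : -7 -53
*      : 371

371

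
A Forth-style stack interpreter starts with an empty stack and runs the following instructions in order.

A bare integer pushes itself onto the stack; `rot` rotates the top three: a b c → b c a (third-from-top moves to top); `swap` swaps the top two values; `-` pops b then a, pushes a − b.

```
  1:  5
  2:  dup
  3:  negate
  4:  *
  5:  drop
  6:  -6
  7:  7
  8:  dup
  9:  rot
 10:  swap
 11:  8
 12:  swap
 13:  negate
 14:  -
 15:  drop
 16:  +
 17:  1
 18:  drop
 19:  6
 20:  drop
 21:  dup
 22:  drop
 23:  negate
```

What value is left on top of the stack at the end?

-1

5       5
dup     5 5
negate  5 -5
*       -25
drop    (empty)
-6      -6
7       -6 7
dup     -6 7 7
rot     7 7 -6
swap    7 -6 7
8       7 -6 7 8
swap    7 -6 8 7
negate  7 -6 8 -7
-       7 -6 15
drop    7 -6
+       1
1       1 1
drop    1
6       1 6
drop    1
dup     1 1
drop    1
negate  -1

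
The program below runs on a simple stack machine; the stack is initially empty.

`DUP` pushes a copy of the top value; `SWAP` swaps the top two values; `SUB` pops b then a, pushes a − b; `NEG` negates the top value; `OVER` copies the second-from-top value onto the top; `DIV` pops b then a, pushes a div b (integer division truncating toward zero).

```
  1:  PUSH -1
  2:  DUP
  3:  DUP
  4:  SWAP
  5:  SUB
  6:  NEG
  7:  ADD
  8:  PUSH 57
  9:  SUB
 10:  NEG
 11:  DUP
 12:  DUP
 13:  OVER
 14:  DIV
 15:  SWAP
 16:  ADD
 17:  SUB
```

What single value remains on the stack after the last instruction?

-1

PUSH -1  [-1]
DUP      [-1, -1]
DUP      [-1, -1, -1]
SWAP     [-1, -1, -1]
SUB      [-1, 0]
NEG      [-1, 0]
ADD      [-1]
PUSH 57  [-1, 57]
SUB      [-58]
NEG      [58]
DUP      [58, 58]
DUP      [58, 58, 58]
OVER     [58, 58, 58, 58]
DIV      [58, 58, 1]
SWAP     [58, 1, 58]
ADD      [58, 59]
SUB      [-1]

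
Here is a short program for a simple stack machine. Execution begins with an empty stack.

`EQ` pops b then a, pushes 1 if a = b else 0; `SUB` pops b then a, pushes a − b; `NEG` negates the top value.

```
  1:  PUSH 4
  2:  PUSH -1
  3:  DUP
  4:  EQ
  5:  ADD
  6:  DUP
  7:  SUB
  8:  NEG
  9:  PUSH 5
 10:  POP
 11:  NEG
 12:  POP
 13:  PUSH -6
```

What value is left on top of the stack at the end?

-6

PUSH 4  -> [4]
PUSH -1 -> [4, -1]
DUP     -> [4, -1, -1]
EQ      -> [4, 1]
ADD     -> [5]
DUP     -> [5, 5]
SUB     -> [0]
NEG     -> [0]
PUSH 5  -> [0, 5]
POP     -> [0]
NEG     -> [0]
POP     -> []
PUSH -6 -> [-6]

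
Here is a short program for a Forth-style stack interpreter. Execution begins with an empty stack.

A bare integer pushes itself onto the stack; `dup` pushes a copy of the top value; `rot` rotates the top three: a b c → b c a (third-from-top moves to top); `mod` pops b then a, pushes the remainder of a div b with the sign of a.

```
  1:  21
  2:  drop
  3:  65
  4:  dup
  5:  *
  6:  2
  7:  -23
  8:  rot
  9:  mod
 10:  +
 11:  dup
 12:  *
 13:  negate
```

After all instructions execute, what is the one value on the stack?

21     → 21
drop   → (empty)
65     → 65
dup    → 65 65
*      → 4225
2      → 4225 2
-23    → 4225 2 -23
rot    → 2 -23 4225
mod    → 2 -23
+      → -21
dup    → -21 -21
*      → 441
negate → -441

-441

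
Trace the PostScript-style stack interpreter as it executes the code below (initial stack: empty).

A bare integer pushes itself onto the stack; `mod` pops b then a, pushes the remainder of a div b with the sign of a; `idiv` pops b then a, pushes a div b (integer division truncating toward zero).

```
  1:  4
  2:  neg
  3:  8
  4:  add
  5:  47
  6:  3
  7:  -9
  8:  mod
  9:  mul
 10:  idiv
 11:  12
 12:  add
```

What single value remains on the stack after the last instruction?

4    → [4]
neg  → [-4]
8    → [-4, 8]
add  → [4]
47   → [4, 47]
3    → [4, 47, 3]
-9   → [4, 47, 3, -9]
mod  → [4, 47, 3]
mul  → [4, 141]
idiv → [0]
12   → [0, 12]
add  → [12]

12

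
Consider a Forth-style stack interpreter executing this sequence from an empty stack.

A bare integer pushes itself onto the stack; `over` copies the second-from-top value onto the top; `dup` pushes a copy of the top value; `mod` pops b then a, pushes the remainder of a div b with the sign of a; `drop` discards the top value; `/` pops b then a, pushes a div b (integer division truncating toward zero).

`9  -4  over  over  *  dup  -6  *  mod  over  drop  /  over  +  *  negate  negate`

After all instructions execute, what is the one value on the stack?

81

9      -> 9
-4     -> 9 -4
over   -> 9 -4 9
over   -> 9 -4 9 -4
*      -> 9 -4 -36
dup    -> 9 -4 -36 -36
-6     -> 9 -4 -36 -36 -6
*      -> 9 -4 -36 216
mod    -> 9 -4 -36
over   -> 9 -4 -36 -4
drop   -> 9 -4 -36
/      -> 9 0
over   -> 9 0 9
+      -> 9 9
*      -> 81
negate -> -81
negate -> 81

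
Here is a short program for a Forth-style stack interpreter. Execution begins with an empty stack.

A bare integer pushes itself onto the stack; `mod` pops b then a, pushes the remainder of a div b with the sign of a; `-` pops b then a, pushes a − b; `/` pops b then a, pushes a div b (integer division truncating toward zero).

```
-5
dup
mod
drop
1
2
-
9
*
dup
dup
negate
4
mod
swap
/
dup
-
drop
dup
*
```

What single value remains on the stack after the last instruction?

-5     -> [-5]
dup    -> [-5, -5]
mod    -> [0]
drop   -> []
1      -> [1]
2      -> [1, 2]
-      -> [-1]
9      -> [-1, 9]
*      -> [-9]
dup    -> [-9, -9]
dup    -> [-9, -9, -9]
negate -> [-9, -9, 9]
4      -> [-9, -9, 9, 4]
mod    -> [-9, -9, 1]
swap   -> [-9, 1, -9]
/      -> [-9, 0]
dup    -> [-9, 0, 0]
-      -> [-9, 0]
drop   -> [-9]
dup    -> [-9, -9]
*      -> [81]

81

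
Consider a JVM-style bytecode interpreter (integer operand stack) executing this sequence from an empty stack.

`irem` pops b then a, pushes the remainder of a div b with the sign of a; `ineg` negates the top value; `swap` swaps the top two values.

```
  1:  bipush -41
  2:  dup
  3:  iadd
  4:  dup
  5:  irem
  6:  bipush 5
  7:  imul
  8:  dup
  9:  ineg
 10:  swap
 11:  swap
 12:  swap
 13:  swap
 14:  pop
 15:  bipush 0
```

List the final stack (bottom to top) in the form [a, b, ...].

[0, 0]

bipush -41  [-41]
dup         [-41, -41]
iadd        [-82]
dup         [-82, -82]
irem        [0]
bipush 5    [0, 5]
imul        [0]
dup         [0, 0]
ineg        [0, 0]
swap        [0, 0]
swap        [0, 0]
swap        [0, 0]
swap        [0, 0]
pop         [0]
bipush 0    [0, 0]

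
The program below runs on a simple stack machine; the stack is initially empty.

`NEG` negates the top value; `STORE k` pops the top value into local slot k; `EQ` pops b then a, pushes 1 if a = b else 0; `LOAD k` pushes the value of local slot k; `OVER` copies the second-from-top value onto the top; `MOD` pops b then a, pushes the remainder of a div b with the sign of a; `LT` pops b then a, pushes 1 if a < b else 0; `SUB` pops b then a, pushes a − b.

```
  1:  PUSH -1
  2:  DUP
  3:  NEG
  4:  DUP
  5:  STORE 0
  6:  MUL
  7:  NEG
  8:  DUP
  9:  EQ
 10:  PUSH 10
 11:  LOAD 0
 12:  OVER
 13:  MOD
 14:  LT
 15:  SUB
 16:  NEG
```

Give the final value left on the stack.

-1

PUSH -1  [-1]
DUP      [-1, -1]
NEG      [-1, 1]
DUP      [-1, 1, 1]
STORE 0  [-1, 1]
MUL      [-1]
NEG      [1]
DUP      [1, 1]
EQ       [1]
PUSH 10  [1, 10]
LOAD 0   [1, 10, 1]
OVER     [1, 10, 1, 10]
MOD      [1, 10, 1]
LT       [1, 0]
SUB      [1]
NEG      [-1]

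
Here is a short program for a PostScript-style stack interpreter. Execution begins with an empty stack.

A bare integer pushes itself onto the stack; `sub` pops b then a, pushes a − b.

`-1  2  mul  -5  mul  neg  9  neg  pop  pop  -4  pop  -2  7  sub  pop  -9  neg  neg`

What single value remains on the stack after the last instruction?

-1   [-1]
2    [-1, 2]
mul  [-2]
-5   [-2, -5]
mul  [10]
neg  [-10]
9    [-10, 9]
neg  [-10, -9]
pop  [-10]
pop  []
-4   [-4]
pop  []
-2   [-2]
7    [-2, 7]
sub  [-9]
pop  []
-9   [-9]
neg  [9]
neg  [-9]

-9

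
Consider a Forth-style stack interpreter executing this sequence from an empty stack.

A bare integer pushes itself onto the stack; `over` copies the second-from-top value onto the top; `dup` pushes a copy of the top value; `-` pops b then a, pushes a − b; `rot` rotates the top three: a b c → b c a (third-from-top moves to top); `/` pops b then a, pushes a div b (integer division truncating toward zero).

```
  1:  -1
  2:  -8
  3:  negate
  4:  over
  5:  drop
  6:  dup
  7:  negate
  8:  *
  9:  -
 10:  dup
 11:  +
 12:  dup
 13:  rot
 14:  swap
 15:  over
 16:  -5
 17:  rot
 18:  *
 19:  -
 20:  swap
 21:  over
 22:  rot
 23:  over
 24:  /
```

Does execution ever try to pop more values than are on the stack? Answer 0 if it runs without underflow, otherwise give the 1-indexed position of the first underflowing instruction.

-1     : [-1]
-8     : [-1, -8]
negate : [-1, 8]
over   : [-1, 8, -1]
drop   : [-1, 8]
dup    : [-1, 8, 8]
negate : [-1, 8, -8]
*      : [-1, -64]
-      : [63]
dup    : [63, 63]
+      : [126]
dup    : [126, 126]
rot  — needs 3 operands, stack has 2 → underflow

13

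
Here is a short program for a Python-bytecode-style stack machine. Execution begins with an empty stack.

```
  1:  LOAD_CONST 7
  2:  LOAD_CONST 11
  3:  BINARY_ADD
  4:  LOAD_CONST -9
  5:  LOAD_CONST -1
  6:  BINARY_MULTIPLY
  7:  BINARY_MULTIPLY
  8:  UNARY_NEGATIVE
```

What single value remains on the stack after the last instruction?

-162

LOAD_CONST 7    -> [7]
LOAD_CONST 11   -> [7, 11]
BINARY_ADD      -> [18]
LOAD_CONST -9   -> [18, -9]
LOAD_CONST -1   -> [18, -9, -1]
BINARY_MULTIPLY -> [18, 9]
BINARY_MULTIPLY -> [162]
UNARY_NEGATIVE  -> [-162]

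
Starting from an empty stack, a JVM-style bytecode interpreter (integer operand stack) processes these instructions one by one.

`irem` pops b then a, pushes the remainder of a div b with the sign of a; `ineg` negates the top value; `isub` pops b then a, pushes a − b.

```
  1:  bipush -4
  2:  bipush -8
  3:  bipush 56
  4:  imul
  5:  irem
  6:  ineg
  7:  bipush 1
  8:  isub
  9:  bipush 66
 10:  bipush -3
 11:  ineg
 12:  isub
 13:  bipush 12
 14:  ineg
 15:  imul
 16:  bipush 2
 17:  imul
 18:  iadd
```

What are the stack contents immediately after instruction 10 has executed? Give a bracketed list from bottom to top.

[3, 66, -3]

bipush -4  [-4]
bipush -8  [-4, -8]
bipush 56  [-4, -8, 56]
imul       [-4, -448]
irem       [-4]
ineg       [4]
bipush 1   [4, 1]
isub       [3]
bipush 66  [3, 66]
bipush -3  [3, 66, -3]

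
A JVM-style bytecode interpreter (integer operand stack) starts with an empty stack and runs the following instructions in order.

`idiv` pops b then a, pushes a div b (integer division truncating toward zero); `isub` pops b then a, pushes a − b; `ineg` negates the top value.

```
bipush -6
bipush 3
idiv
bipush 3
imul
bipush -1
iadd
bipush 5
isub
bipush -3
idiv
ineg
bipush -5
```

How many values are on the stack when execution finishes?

bipush -6  -6
bipush 3   -6 3
idiv       -2
bipush 3   -2 3
imul       -6
bipush -1  -6 -1
iadd       -7
bipush 5   -7 5
isub       -12
bipush -3  -12 -3
idiv       4
ineg       -4
bipush -5  -4 -5

2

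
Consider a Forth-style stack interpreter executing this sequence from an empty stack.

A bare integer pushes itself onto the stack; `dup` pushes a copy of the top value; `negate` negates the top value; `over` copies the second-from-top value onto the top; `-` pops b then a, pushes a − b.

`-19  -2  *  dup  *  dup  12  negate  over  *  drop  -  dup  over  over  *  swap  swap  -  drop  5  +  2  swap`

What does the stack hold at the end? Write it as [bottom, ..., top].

-19    -> -19
-2     -> -19 -2
*      -> 38
dup    -> 38 38
*      -> 1444
dup    -> 1444 1444
12     -> 1444 1444 12
negate -> 1444 1444 -12
over   -> 1444 1444 -12 1444
*      -> 1444 1444 -17328
drop   -> 1444 1444
-      -> 0
dup    -> 0 0
over   -> 0 0 0
over   -> 0 0 0 0
*      -> 0 0 0
swap   -> 0 0 0
swap   -> 0 0 0
-      -> 0 0
drop   -> 0
5      -> 0 5
+      -> 5
2      -> 5 2
swap   -> 2 5

[2, 5]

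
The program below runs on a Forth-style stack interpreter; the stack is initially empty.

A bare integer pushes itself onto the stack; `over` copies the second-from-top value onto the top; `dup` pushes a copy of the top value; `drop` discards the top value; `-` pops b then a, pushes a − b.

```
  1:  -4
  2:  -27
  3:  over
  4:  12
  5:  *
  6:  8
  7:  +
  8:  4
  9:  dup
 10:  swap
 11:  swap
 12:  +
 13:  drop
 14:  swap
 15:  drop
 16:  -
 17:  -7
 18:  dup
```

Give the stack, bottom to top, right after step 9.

[-4, -27, -40, 4, 4]

-4    [-4]
-27   [-4, -27]
over  [-4, -27, -4]
12    [-4, -27, -4, 12]
*     [-4, -27, -48]
8     [-4, -27, -48, 8]
+     [-4, -27, -40]
4     [-4, -27, -40, 4]
dup   [-4, -27, -40, 4, 4]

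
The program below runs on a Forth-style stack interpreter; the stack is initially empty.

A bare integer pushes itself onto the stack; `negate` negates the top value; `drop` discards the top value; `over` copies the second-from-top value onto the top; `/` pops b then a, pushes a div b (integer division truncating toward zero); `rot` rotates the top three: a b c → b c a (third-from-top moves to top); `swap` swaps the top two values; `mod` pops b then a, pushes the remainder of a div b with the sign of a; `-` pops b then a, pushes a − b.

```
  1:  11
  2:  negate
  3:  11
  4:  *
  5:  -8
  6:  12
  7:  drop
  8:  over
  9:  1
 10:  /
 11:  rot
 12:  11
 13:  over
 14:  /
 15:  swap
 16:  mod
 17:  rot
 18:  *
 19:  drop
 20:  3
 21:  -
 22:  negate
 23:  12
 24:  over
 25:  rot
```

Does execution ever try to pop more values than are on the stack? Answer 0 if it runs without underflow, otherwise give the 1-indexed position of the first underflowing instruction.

0

11      [11]
negate  [-11]
11      [-11, 11]
*       [-121]
-8      [-121, -8]
12      [-121, -8, 12]
drop    [-121, -8]
over    [-121, -8, -121]
1       [-121, -8, -121, 1]
/       [-121, -8, -121]
rot     [-8, -121, -121]
11      [-8, -121, -121, 11]
over    [-8, -121, -121, 11, -121]
/       [-8, -121, -121, 0]
swap    [-8, -121, 0, -121]
mod     [-8, -121, 0]
rot     [-121, 0, -8]
*       [-121, 0]
drop    [-121]
3       [-121, 3]
-       [-124]
negate  [124]
12      [124, 12]
over    [124, 12, 124]
rot     [12, 124, 124]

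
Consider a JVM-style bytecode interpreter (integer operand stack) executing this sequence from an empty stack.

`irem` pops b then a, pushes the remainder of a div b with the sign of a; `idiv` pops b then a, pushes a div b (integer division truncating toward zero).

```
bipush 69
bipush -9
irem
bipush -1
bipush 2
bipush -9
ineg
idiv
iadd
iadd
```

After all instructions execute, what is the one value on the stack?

bipush 69 → 69
bipush -9 → 69 -9
irem      → 6
bipush -1 → 6 -1
bipush 2  → 6 -1 2
bipush -9 → 6 -1 2 -9
ineg      → 6 -1 2 9
idiv      → 6 -1 0
iadd      → 6 -1
iadd      → 5

5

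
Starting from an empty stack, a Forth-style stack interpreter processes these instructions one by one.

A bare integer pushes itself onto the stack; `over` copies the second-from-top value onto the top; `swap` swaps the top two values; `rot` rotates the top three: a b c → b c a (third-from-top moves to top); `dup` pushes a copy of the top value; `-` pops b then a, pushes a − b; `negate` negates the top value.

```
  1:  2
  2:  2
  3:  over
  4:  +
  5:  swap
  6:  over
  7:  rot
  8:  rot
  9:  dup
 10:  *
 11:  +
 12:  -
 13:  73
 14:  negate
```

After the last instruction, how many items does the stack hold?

2

2      → [2]
2      → [2, 2]
over   → [2, 2, 2]
+      → [2, 4]
swap   → [4, 2]
over   → [4, 2, 4]
rot    → [2, 4, 4]
rot    → [4, 4, 2]
dup    → [4, 4, 2, 2]
*      → [4, 4, 4]
+      → [4, 8]
-      → [-4]
73     → [-4, 73]
negate → [-4, -73]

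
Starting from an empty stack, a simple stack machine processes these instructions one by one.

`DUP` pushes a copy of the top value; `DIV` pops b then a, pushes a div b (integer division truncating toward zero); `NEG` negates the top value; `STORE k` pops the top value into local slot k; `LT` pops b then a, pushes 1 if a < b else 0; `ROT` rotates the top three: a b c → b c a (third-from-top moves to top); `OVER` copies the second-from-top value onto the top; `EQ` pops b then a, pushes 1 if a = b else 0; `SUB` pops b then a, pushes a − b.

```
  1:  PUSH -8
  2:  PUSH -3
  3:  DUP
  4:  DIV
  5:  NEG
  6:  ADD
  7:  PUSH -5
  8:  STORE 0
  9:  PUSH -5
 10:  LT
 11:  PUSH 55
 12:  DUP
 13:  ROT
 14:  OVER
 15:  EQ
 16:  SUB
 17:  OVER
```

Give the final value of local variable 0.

PUSH -8 -> -8
PUSH -3 -> -8 -3
DUP     -> -8 -3 -3
DIV     -> -8 1
NEG     -> -8 -1
ADD     -> -9
PUSH -5 -> -9 -5
STORE 0 -> -9
PUSH -5 -> -9 -5
LT      -> 1
PUSH 55 -> 1 55
DUP     -> 1 55 55
ROT     -> 55 55 1
OVER    -> 55 55 1 55
EQ      -> 55 55 0
SUB     -> 55 55
OVER    -> 55 55 55

-5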